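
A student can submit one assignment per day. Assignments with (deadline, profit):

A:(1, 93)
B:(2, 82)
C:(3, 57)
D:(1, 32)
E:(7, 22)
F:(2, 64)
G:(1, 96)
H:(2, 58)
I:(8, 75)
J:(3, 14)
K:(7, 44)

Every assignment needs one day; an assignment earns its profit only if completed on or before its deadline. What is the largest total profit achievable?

376

Take jobs in profit order; each goes to the latest open slot no later than its deadline.
Profit order: G=96 A=93 B=82 I=75 F=64 H=58 C=57 K=44 D=32 E=22 J=14
Assign: G→slot 1, A skipped, B→slot 2, I→slot 8, F skipped, H skipped, C→slot 3, K→slot 7, D skipped, E→slot 6, J skipped.
Slots: [1:G] [2:B] [3:C] [6:E] [7:K] [8:I]
Profit = 96 + 82 + 57 + 22 + 44 + 75 = 376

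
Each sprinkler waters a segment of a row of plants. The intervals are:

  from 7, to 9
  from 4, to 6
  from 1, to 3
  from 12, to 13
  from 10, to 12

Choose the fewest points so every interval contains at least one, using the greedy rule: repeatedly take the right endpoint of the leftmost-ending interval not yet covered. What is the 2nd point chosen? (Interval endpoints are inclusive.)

6

Sort by right endpoint; whenever an interval is uncovered, place a point at its right end.
Sorted: [1,3] [4,6] [7,9] [10,12] [12,13]
{[1,3]} hit by 3; {[4,6]} hit by 6; {[7,9]} hit by 9; {[10,12],[12,13]} hit by 12.
Points: 3, 6, 9, 12 (4 total).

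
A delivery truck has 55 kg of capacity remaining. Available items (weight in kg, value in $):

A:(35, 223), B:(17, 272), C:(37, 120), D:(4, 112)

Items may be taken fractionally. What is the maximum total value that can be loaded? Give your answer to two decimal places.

Greedy by value/weight ratio, highest first.
Ratios (sorted): D 28.00, B 16.00, A 6.37, C 3.24
take D (4 @ 112); take B (17 @ 272); take 34/35 of A → 216.63. Capacity used 55/55.
Total value = 600.63

600.63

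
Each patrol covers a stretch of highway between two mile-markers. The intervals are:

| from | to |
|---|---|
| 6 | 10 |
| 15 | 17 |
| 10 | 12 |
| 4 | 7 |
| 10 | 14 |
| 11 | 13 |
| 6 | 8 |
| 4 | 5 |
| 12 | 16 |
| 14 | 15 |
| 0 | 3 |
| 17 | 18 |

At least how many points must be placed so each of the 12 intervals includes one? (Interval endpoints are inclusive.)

Sort by right endpoint; whenever an interval is uncovered, place a point at its right end.
Sorted: [0,3] [4,5] [4,7] [6,8] [6,10] [10,12] [11,13] [10,14] [14,15] [12,16] [15,17] [17,18]
{[0,3]} hit by 3; {[4,5],[4,7]} hit by 5; {[6,8],[6,10]} hit by 8; {[10,12],[11,13],[10,14]} hit by 12; {[14,15],[12,16],[15,17]} hit by 15; {[17,18]} hit by 18.
Points: 3, 5, 8, 12, 15, 18 (6 total).

6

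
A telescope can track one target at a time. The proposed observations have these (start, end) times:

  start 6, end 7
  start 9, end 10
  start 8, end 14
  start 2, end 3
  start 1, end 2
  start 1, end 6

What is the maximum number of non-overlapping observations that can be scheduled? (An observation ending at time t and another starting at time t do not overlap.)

Order by finish time; keep every interval that doesn't clash with the previous kept one.
Sorted by end: (1,2)  (2,3)  (1,6)  (6,7)  (9,10)  (8,14)
take (1,2); take (2,3); take (6,7); take (9,10).
Selected 4 observations.

4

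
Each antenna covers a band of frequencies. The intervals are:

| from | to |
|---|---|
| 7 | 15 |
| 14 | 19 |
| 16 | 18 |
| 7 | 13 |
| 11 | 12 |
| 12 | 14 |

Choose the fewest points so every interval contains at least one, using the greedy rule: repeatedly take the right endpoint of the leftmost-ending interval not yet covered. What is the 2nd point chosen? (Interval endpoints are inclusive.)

18

Sort by right endpoint; whenever an interval is uncovered, place a point at its right end.
By right end: [11,12]  [7,13]  [12,14]  [7,15]  [16,18]  [14,19]
[11,12] uncovered → point at 12; [16,18] uncovered → point at 18.
Points: 12, 18 (2 total).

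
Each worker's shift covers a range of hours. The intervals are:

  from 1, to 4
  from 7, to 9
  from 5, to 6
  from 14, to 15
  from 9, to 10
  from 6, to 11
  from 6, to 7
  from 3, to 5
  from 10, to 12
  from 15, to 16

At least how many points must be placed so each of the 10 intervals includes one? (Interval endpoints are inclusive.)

5

Sort by right endpoint; whenever an interval is uncovered, place a point at its right end.
By right end: [1,4]  [3,5]  [5,6]  [6,7]  [7,9]  [9,10]  [6,11]  [10,12]  [14,15]  [15,16]
[1,4] uncovered → point at 4; [5,6] uncovered → point at 6; [7,9] uncovered → point at 9; [10,12] uncovered → point at 12; [14,15] uncovered → point at 15.
Points: 4, 6, 9, 12, 15 (5 total).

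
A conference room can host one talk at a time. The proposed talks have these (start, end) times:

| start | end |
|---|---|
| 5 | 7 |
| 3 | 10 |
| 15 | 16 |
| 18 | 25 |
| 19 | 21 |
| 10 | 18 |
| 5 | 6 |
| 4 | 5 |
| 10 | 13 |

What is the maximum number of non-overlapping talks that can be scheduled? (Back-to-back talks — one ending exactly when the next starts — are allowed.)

Sort by end time and greedily take each interval whose start is ≥ the last chosen end.
By end time: (4,5), (5,6), (5,7), (3,10), (10,13), (15,16), (10,18), (19,21), (18,25).
Pick (4,5); next start ≥ 5 → (5,6); next start ≥ 6 → (10,13); next start ≥ 13 → (15,16); next start ≥ 16 → (19,21).
Selected 5 talks.

5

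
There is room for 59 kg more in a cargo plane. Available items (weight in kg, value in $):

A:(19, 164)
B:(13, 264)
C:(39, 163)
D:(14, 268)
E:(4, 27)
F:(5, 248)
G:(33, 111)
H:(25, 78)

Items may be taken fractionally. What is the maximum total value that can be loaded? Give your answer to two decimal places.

987.72

Ratios (sorted): F 49.60, B 20.31, D 19.14, A 8.63, E 6.75, C 4.18, G 3.36, H 3.12
take F (5 @ 248); take B (13 @ 264); take D (14 @ 268); take A (19 @ 164); take E (4 @ 27); take 4/39 of C → 16.72. Capacity used 59/59.
Total value = 987.72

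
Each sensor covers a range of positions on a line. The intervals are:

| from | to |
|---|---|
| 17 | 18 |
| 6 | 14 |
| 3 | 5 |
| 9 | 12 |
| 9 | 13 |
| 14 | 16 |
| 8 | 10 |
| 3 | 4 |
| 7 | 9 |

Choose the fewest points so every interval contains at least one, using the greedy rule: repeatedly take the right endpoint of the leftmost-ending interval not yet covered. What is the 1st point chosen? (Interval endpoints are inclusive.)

4

By right end: [3,4]  [3,5]  [7,9]  [8,10]  [9,12]  [9,13]  [6,14]  [14,16]  [17,18]
[3,4] uncovered → point at 4; [7,9] uncovered → point at 9; [14,16] uncovered → point at 16; [17,18] uncovered → point at 18.
Points: 4, 9, 16, 18 (4 total).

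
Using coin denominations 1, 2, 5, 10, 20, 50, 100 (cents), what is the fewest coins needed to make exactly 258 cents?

6

Greedy: take as many of the largest coin as possible, then repeat with the remainder.
258 − 2×100→58 − 1×50→8 − 1×5→3 − 1×2→1 − 1×1→0
Total coins = 2 + 1 + 1 + 1 + 1 = 6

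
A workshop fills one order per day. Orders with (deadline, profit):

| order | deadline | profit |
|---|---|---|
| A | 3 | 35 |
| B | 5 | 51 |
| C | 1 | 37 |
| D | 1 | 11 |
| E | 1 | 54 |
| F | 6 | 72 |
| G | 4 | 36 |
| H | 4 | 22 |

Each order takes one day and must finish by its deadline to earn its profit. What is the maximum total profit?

Profit order: F=72 E=54 B=51 C=37 G=36 A=35 H=22 D=11
Assign: F→slot 6, E→slot 1, B→slot 5, C skipped, G→slot 4, A→slot 3, H→slot 2, D skipped.
Slots: [1:E] [2:H] [3:A] [4:G] [5:B] [6:F]
Profit = 54 + 22 + 35 + 36 + 51 + 72 = 270

270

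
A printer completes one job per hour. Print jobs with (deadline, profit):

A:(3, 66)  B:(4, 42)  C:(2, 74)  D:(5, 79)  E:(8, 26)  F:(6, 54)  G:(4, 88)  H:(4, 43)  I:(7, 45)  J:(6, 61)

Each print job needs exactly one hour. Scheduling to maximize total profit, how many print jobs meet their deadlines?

8

By profit: G(d4,88), D(d5,79), C(d2,74), A(d3,66), J(d6,61), F(d6,54), I(d7,45), H(d4,43), B(d4,42), E(d8,26)
G→slot 4; D→slot 5; C→slot 2; A→slot 3; J→slot 6; F→slot 1; I→slot 7; H skipped; B skipped; E→slot 8.
8 of 10 scheduled.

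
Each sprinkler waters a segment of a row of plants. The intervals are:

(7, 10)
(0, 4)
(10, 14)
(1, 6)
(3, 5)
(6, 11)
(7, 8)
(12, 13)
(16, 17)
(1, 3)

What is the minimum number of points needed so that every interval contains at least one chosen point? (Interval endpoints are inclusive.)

By right end: [1,3]  [0,4]  [3,5]  [1,6]  [7,8]  [7,10]  [6,11]  [12,13]  [10,14]  [16,17]
[1,3] uncovered → point at 3; [7,8] uncovered → point at 8; [12,13] uncovered → point at 13; [16,17] uncovered → point at 17.
Points: 3, 8, 13, 17 (4 total).

4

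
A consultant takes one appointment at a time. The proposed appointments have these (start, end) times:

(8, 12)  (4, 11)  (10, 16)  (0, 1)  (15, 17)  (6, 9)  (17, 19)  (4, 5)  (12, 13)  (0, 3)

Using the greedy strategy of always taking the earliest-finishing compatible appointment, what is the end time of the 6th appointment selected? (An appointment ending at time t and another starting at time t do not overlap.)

By end time: (0,1), (0,3), (4,5), (6,9), (4,11), (8,12), (12,13), (10,16), (15,17), (17,19).
Pick (0,1); next start ≥ 1 → (4,5); next start ≥ 5 → (6,9); next start ≥ 9 → (12,13); next start ≥ 13 → (15,17); next start ≥ 17 → (17,19).
Selected: (0,1) (4,5) (6,9) (12,13) (15,17) (17,19)

19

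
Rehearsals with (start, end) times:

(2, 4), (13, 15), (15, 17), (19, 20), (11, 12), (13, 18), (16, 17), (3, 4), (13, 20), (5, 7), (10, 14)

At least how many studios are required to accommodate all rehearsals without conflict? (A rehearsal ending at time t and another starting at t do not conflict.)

starts: [2, 3, 5, 10, 11, 13, 13, 13, 15, 16, 19]
ends:   [4, 4, 7, 12, 14, 15, 17, 17, 18, 20, 20]
s2→1 s3→2 e4→1 e4→0 s5→1 e7→0 s10→1 s11→2 e12→1 s13→2 s13→3 s13→4  — peak 4.

4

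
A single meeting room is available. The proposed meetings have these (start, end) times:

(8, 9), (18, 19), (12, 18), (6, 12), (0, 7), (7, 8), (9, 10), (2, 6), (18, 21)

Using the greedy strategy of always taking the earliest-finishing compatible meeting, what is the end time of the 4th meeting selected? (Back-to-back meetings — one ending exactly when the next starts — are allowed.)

10

Order by finish time; keep every interval that doesn't clash with the previous kept one.
By end time: (2,6), (0,7), (7,8), (8,9), (9,10), (6,12), (12,18), (18,19), (18,21).
Pick (2,6); next start ≥ 6 → (7,8); next start ≥ 8 → (8,9); next start ≥ 9 → (9,10); next start ≥ 10 → (12,18); next start ≥ 18 → (18,19).
Selected: (2,6) (7,8) (8,9) (9,10) (12,18) (18,19)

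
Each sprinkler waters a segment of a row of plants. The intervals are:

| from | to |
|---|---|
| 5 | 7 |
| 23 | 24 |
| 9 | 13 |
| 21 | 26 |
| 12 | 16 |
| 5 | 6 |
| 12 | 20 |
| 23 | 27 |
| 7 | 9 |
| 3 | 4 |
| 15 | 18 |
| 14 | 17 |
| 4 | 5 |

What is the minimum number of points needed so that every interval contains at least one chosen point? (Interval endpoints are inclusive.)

Sort by right endpoint; whenever an interval is uncovered, place a point at its right end.
Sorted: [3,4] [4,5] [5,6] [5,7] [7,9] [9,13] [12,16] [14,17] [15,18] [12,20] [23,24] [21,26] [23,27]
{[3,4],[4,5]} hit by 4; {[5,6],[5,7]} hit by 6; {[7,9],[9,13]} hit by 9; {[12,16],[14,17],[15,18],[12,20]} hit by 16; {[23,24],[21,26],[23,27]} hit by 24.
Points: 4, 6, 9, 16, 24 (5 total).

5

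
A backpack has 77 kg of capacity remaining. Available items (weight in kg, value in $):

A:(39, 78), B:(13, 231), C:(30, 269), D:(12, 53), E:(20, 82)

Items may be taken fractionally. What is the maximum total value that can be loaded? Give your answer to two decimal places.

Greedy by value/weight ratio, highest first.
Order: B (231/13=17.77) > C (269/30=8.97) > D (53/12=4.42) > E (82/20=4.10) > A (78/39=2.00)
Fill: take B (13 @ 231) → take C (30 @ 269) → take D (12 @ 53) → take E (20 @ 82) → take 2/39 of A → 4.00; 77/77 used.
Total value = 639.00

639.00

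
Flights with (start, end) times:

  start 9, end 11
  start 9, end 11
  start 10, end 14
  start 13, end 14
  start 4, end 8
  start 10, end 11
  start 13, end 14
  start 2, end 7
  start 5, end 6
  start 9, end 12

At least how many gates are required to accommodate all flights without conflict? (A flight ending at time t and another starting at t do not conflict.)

Count concurrent intervals with a sweep; the peak is the room count.
starts: [2, 4, 5, 9, 9, 9, 10, 10, 13, 13]
ends:   [6, 7, 8, 11, 11, 11, 12, 14, 14, 14]
s2→1 s4→2 s5→3 e6→2 e7→1 e8→0 s9→1 s9→2 s9→3 s10→4 s10→5  — peak 5.

5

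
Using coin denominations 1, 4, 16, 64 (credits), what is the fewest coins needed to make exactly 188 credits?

8

Greedy: take as many of the largest coin as possible, then repeat with the remainder.
188 − 2×64→60 − 3×16→12 − 3×4→0
Total coins = 2 + 3 + 3 = 8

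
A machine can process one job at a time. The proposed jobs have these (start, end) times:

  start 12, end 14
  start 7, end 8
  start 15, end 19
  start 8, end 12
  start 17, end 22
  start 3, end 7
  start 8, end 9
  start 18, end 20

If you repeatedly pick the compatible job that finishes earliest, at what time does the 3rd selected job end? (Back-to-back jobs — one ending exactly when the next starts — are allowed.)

Sort by end time and greedily take each interval whose start is ≥ the last chosen end.
By end time: (3,7), (7,8), (8,9), (8,12), (12,14), (15,19), (18,20), (17,22).
Pick (3,7); next start ≥ 7 → (7,8); next start ≥ 8 → (8,9); next start ≥ 9 → (12,14); next start ≥ 14 → (15,19).
Selected: (3,7) (7,8) (8,9) (12,14) (15,19)

9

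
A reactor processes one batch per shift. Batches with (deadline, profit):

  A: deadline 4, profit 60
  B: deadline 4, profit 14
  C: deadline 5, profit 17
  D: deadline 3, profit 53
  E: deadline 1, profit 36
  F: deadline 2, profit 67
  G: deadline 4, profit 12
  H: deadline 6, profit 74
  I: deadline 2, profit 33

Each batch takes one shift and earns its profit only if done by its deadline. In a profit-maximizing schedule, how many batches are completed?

Profit order: H=74 F=67 A=60 D=53 E=36 I=33 C=17 B=14 G=12
Assign: H→slot 6, F→slot 2, A→slot 4, D→slot 3, E→slot 1, I skipped, C→slot 5, B skipped, G skipped.
Slots: [1:E] [2:F] [3:D] [4:A] [5:C] [6:H]
6 of 9 scheduled.

6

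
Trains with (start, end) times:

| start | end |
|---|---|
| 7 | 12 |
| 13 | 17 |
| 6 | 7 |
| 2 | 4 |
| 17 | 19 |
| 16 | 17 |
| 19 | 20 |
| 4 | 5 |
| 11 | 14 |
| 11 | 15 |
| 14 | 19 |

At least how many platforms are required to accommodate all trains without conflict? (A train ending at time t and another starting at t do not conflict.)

Count concurrent intervals with a sweep; the peak is the room count.
Events (time:±→running): 2:+→1 4:-→0 4:+→1 5:-→0 6:+→1 7:-→0 7:+→1 11:+→2 11:+→3 … peak 3.

3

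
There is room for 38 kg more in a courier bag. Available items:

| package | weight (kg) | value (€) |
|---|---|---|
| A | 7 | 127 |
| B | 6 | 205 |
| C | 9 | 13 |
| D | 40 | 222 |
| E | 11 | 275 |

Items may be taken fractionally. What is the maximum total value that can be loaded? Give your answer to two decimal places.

684.70

Sort by value per unit weight and fill in that order.
Ratios (sorted): B 34.17, E 25.00, A 18.14, D 5.55, C 1.44
take B (6 @ 205); take E (11 @ 275); take A (7 @ 127); take 14/40 of D → 77.70. Capacity used 38/38.
Total value = 684.70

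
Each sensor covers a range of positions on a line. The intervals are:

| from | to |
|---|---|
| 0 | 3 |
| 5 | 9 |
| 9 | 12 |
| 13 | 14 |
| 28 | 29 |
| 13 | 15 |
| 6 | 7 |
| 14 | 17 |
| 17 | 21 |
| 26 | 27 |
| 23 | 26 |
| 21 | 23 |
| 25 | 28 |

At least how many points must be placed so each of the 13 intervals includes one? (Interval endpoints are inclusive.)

7

By right end: [0,3]  [6,7]  [5,9]  [9,12]  [13,14]  [13,15]  [14,17]  [17,21]  [21,23]  [23,26]  [26,27]  [25,28]  [28,29]
[0,3] uncovered → point at 3; [6,7] uncovered → point at 7; [9,12] uncovered → point at 12; [13,14] uncovered → point at 14; [17,21] uncovered → point at 21; [23,26] uncovered → point at 26; [28,29] uncovered → point at 29.
Points: 3, 7, 12, 14, 21, 26, 29 (7 total).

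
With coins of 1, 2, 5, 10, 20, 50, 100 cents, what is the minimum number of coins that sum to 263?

263 = 2×100 + 1×50 + 1×10 + 1×2 + 1×1
Total coins = 2 + 1 + 1 + 1 + 1 = 6

6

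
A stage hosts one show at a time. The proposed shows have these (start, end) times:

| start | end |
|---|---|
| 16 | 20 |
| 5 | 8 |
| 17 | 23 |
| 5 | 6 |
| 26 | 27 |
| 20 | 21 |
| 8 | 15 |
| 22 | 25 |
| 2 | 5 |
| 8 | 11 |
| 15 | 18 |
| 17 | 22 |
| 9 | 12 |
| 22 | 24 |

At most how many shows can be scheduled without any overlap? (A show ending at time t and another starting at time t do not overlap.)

Order by finish time; keep every interval that doesn't clash with the previous kept one.
Sorted by end: (2,5)  (5,6)  (5,8)  (8,11)  (9,12)  (8,15)  (15,18)  (16,20)  (20,21)  (17,22)  (17,23)  (22,24)  (22,25)  (26,27)
take (2,5); take (5,6); take (8,11); skip (8,15); take (15,18); take (20,21); take (22,24); take (26,27).
Selected 7 shows.

7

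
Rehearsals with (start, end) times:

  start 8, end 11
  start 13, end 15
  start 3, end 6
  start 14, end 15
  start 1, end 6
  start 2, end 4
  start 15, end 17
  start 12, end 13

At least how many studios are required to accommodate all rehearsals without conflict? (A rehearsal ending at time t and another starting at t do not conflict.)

3

Events (time:±→running): 1:+→1 2:+→2 3:+→3 … peak 3.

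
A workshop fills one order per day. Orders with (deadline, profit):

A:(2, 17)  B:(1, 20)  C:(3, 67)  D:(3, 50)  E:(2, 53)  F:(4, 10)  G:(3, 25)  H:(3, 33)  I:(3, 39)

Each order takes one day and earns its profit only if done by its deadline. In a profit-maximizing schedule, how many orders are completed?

Sort by profit descending; place each in the latest free slot ≤ its deadline.
Profit order: C=67 E=53 D=50 I=39 H=33 G=25 B=20 A=17 F=10
Assign: C→slot 3, E→slot 2, D→slot 1, I skipped, H skipped, G skipped, B skipped, A skipped, F→slot 4.
Slots: [1:D] [2:E] [3:C] [4:F]
4 of 9 scheduled.

4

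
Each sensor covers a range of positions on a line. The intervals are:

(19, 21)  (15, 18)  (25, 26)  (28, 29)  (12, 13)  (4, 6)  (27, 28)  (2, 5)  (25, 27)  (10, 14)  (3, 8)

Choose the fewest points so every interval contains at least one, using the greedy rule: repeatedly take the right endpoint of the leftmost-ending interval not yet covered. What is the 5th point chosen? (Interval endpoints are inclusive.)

Sort by right endpoint; whenever an interval is uncovered, place a point at its right end.
Sorted: [2,5] [4,6] [3,8] [12,13] [10,14] [15,18] [19,21] [25,26] [25,27] [27,28] [28,29]
{[2,5],[4,6],[3,8]} hit by 5; {[12,13],[10,14]} hit by 13; {[15,18]} hit by 18; {[19,21]} hit by 21; {[25,26],[25,27]} hit by 26; {[27,28],[28,29]} hit by 28.
Points: 5, 13, 18, 21, 26, 28 (6 total).

26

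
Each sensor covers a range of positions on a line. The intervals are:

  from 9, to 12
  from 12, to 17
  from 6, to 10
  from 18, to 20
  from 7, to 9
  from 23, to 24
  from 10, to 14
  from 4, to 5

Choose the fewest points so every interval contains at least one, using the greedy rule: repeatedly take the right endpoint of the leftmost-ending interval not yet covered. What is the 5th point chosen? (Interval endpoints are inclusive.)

Sort by right endpoint; whenever an interval is uncovered, place a point at its right end.
Sorted: [4,5] [7,9] [6,10] [9,12] [10,14] [12,17] [18,20] [23,24]
{[4,5]} hit by 5; {[7,9],[6,10],[9,12]} hit by 9; {[10,14],[12,17]} hit by 14; {[18,20]} hit by 20; {[23,24]} hit by 24.
Points: 5, 9, 14, 20, 24 (5 total).

24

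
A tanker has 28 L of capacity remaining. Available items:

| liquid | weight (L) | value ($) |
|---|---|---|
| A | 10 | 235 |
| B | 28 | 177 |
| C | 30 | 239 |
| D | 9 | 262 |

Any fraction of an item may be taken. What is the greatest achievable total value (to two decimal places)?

Greedy by value/weight ratio, highest first.
Order: D (262/9=29.11) > A (235/10=23.50) > C (239/30=7.97) > B (177/28=6.32)
Fill: take D (9 @ 262) → take A (10 @ 235) → take 9/30 of C → 71.70; 28/28 used.
Total value = 568.70

568.70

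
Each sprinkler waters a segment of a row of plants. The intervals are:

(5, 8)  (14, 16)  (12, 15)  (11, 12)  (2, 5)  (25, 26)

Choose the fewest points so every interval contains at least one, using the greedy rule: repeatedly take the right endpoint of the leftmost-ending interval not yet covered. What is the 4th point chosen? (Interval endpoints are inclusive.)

Sort by right endpoint; whenever an interval is uncovered, place a point at its right end.
By right end: [2,5]  [5,8]  [11,12]  [12,15]  [14,16]  [25,26]
[2,5] uncovered → point at 5; [11,12] uncovered → point at 12; [14,16] uncovered → point at 16; [25,26] uncovered → point at 26.
Points: 5, 12, 16, 26 (4 total).

26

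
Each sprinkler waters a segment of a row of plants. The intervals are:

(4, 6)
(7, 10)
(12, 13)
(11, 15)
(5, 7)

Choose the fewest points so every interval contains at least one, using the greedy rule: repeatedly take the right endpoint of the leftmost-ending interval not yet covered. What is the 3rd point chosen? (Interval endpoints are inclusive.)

Sort by right endpoint; whenever an interval is uncovered, place a point at its right end.
Sorted: [4,6] [5,7] [7,10] [12,13] [11,15]
{[4,6],[5,7]} hit by 6; {[7,10]} hit by 10; {[12,13],[11,15]} hit by 13.
Points: 6, 10, 13 (3 total).

13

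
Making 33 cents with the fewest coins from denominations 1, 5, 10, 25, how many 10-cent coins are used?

0

Greedy: take as many of the largest coin as possible, then repeat with the remainder.
33 = 1×25 + 1×5 + 3×1
Count of 10: 0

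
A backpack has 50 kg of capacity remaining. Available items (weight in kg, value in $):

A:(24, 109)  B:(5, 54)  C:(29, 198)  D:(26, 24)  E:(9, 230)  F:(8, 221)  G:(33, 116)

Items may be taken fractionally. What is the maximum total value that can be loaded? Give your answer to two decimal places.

Ratios (sorted): F 27.62, E 25.56, B 10.80, C 6.83, A 4.54, G 3.52, D 0.92
take F (8 @ 221); take E (9 @ 230); take B (5 @ 54); take 28/29 of C → 191.17. Capacity used 50/50.
Total value = 696.17

696.17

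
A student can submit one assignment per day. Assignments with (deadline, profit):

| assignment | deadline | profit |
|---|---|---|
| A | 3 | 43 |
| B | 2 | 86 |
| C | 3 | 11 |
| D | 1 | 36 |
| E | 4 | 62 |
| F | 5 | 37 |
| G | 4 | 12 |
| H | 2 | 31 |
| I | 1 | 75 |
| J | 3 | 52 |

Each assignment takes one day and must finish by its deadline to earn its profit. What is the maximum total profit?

312

Sort by profit descending; place each in the latest free slot ≤ its deadline.
Profit order: B=86 I=75 E=62 J=52 A=43 F=37 D=36 H=31 G=12 C=11
Assign: B→slot 2, I→slot 1, E→slot 4, J→slot 3, A skipped, F→slot 5, D skipped, H skipped, G skipped, C skipped.
Slots: [1:I] [2:B] [3:J] [4:E] [5:F]
Profit = 75 + 86 + 52 + 62 + 37 = 312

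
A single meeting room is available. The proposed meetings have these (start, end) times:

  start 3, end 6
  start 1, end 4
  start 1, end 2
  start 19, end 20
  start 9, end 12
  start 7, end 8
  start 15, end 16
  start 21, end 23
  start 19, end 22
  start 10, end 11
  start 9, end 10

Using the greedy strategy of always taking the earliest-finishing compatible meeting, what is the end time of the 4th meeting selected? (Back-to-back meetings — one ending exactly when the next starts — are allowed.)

10

Sorted by end: (1,2)  (1,4)  (3,6)  (7,8)  (9,10)  (10,11)  (9,12)  (15,16)  (19,20)  (19,22)  (21,23)
take (1,2); take (3,6); take (7,8); take (9,10); take (10,11); take (15,16); take (19,20); take (21,23).
Selected: (1,2) (3,6) (7,8) (9,10) (10,11) (15,16) (19,20) (21,23)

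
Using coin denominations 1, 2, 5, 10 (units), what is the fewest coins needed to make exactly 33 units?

Greedy: take as many of the largest coin as possible, then repeat with the remainder.
33 = 3×10 + 1×2 + 1×1
Total coins = 3 + 1 + 1 = 5

5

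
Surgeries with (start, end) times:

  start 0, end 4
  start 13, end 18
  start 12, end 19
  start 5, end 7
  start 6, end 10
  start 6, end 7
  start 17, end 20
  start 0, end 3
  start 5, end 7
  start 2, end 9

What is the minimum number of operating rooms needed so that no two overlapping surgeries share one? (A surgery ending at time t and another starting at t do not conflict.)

5

The answer is the maximum number of intervals overlapping at any instant.
Events (time:±→running): 0:+→1 0:+→2 2:+→3 3:-→2 4:-→1 5:+→2 5:+→3 6:+→4 6:+→5 … peak 5.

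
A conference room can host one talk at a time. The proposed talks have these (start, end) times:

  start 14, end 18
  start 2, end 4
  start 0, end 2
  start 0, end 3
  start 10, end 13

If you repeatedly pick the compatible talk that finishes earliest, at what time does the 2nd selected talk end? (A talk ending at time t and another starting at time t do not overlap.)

By end time: (0,2), (0,3), (2,4), (10,13), (14,18).
Pick (0,2); next start ≥ 2 → (2,4); next start ≥ 4 → (10,13); next start ≥ 13 → (14,18).
Selected: (0,2) (2,4) (10,13) (14,18)

4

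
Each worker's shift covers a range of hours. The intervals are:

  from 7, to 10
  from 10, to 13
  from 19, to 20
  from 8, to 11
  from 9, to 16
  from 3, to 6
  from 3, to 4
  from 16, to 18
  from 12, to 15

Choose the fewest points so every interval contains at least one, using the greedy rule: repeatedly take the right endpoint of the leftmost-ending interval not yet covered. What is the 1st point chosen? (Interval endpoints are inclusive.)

4

Sorted: [3,4] [3,6] [7,10] [8,11] [10,13] [12,15] [9,16] [16,18] [19,20]
{[3,4],[3,6]} hit by 4; {[7,10],[8,11],[10,13]} hit by 10; {[12,15],[9,16]} hit by 15; {[16,18]} hit by 18; {[19,20]} hit by 20.
Points: 4, 10, 15, 18, 20 (5 total).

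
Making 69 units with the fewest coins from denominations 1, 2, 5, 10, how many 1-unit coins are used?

Use the largest denomination that fits, subtract, and repeat.
69 = 6×10 + 1×5 + 2×2
Count of 1: 0

0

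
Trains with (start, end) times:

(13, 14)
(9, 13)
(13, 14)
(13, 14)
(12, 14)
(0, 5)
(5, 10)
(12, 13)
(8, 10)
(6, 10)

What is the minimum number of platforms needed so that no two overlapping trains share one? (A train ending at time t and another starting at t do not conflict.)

Events (time:±→running): 0:+→1 5:-→0 5:+→1 6:+→2 8:+→3 9:+→4 … peak 4.

4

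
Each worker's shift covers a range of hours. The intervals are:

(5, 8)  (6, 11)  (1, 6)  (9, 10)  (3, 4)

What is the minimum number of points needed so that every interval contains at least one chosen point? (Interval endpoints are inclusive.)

Sort by right endpoint; whenever an interval is uncovered, place a point at its right end.
By right end: [3,4]  [1,6]  [5,8]  [9,10]  [6,11]
[3,4] uncovered → point at 4; [5,8] uncovered → point at 8; [9,10] uncovered → point at 10.
Points: 4, 8, 10 (3 total).

3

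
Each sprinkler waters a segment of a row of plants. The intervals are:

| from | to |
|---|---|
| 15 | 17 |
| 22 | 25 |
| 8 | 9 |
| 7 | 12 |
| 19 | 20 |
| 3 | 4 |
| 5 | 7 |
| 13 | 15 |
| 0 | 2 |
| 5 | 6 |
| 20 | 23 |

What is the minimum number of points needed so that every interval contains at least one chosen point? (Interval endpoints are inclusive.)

Process intervals by earliest right end; each time one isn't hit yet, stab at its right endpoint.
Sorted: [0,2] [3,4] [5,6] [5,7] [8,9] [7,12] [13,15] [15,17] [19,20] [20,23] [22,25]
{[0,2]} hit by 2; {[3,4]} hit by 4; {[5,6],[5,7]} hit by 6; {[8,9],[7,12]} hit by 9; {[13,15],[15,17]} hit by 15; {[19,20],[20,23]} hit by 20; {[22,25]} hit by 25.
Points: 2, 4, 6, 9, 15, 20, 25 (7 total).

7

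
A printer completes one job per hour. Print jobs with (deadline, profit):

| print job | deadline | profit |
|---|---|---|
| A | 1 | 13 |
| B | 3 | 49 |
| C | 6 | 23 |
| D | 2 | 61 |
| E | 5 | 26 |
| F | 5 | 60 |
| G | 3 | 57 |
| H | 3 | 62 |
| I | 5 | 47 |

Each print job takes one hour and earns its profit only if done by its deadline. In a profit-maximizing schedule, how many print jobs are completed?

6

Sort by profit descending; place each in the latest free slot ≤ its deadline.
By profit: H(d3,62), D(d2,61), F(d5,60), G(d3,57), B(d3,49), I(d5,47), E(d5,26), C(d6,23), A(d1,13)
H→slot 3; D→slot 2; F→slot 5; G→slot 1; B skipped; I→slot 4; E skipped; C→slot 6; A skipped.
6 of 9 scheduled.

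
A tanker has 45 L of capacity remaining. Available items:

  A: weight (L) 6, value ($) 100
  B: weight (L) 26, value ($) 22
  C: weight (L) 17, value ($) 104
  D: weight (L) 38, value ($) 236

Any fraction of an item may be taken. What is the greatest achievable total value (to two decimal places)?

342.12

Order: A (100/6=16.67) > D (236/38=6.21) > C (104/17=6.12) > B (22/26=0.85)
Fill: take A (6 @ 100) → take D (38 @ 236) → take 1/17 of C → 6.12; 45/45 used.
Total value = 342.12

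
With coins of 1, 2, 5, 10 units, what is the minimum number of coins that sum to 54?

54 − 5×10→4 − 2×2→0
Total coins = 5 + 2 = 7

7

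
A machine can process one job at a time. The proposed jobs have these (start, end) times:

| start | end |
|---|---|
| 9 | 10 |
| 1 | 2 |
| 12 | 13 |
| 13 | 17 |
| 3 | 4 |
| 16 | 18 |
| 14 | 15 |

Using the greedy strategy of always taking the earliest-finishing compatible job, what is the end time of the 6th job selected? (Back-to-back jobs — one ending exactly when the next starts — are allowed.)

Sorted by end: (1,2)  (3,4)  (9,10)  (12,13)  (14,15)  (13,17)  (16,18)
take (1,2); take (3,4); take (9,10); take (12,13); take (14,15); take (16,18).
Selected: (1,2) (3,4) (9,10) (12,13) (14,15) (16,18)

18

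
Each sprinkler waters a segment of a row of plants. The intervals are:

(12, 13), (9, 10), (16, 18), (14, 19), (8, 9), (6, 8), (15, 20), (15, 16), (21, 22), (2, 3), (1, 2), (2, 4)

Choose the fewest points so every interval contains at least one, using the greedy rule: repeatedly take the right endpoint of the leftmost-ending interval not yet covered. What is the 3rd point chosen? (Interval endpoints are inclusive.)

10

Sort by right endpoint; whenever an interval is uncovered, place a point at its right end.
Sorted: [1,2] [2,3] [2,4] [6,8] [8,9] [9,10] [12,13] [15,16] [16,18] [14,19] [15,20] [21,22]
{[1,2],[2,3],[2,4]} hit by 2; {[6,8],[8,9]} hit by 8; {[9,10]} hit by 10; {[12,13]} hit by 13; {[15,16],[16,18],[14,19],[15,20]} hit by 16; {[21,22]} hit by 22.
Points: 2, 8, 10, 13, 16, 22 (6 total).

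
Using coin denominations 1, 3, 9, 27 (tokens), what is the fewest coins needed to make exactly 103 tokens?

Use the largest denomination that fits, subtract, and repeat.
103 − 3×27→22 − 2×9→4 − 1×3→1 − 1×1→0
Total coins = 3 + 2 + 1 + 1 = 7

7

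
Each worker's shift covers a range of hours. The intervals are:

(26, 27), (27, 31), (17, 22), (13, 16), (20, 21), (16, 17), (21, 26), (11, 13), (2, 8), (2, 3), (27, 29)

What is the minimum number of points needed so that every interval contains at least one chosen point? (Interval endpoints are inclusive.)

Sort by right endpoint; whenever an interval is uncovered, place a point at its right end.
Sorted: [2,3] [2,8] [11,13] [13,16] [16,17] [20,21] [17,22] [21,26] [26,27] [27,29] [27,31]
{[2,3],[2,8]} hit by 3; {[11,13],[13,16]} hit by 13; {[16,17]} hit by 17; {[20,21],[17,22],[21,26]} hit by 21; {[26,27],[27,29],[27,31]} hit by 27.
Points: 3, 13, 17, 21, 27 (5 total).

5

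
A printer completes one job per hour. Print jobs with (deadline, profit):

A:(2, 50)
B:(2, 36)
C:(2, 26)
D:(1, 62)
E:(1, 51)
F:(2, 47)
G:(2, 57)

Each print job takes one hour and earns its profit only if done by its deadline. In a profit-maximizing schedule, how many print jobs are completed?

2

Profit order: D=62 G=57 E=51 A=50 F=47 B=36 C=26
Assign: D→slot 1, G→slot 2, E skipped, A skipped, F skipped, B skipped, C skipped.
Slots: [1:D] [2:G]
2 of 7 scheduled.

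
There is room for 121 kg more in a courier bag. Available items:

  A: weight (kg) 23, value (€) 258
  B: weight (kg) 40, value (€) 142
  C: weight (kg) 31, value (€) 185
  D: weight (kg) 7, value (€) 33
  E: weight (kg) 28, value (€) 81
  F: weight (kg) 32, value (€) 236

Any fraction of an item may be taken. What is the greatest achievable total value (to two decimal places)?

Greedy by value/weight ratio, highest first.
Order: A (258/23=11.22) > F (236/32=7.38) > C (185/31=5.97) > D (33/7=4.71) > B (142/40=3.55) > E (81/28=2.89)
Fill: take A (23 @ 258) → take F (32 @ 236) → take C (31 @ 185) → take D (7 @ 33) → take 28/40 of B → 99.40; 121/121 used.
Total value = 811.40

811.40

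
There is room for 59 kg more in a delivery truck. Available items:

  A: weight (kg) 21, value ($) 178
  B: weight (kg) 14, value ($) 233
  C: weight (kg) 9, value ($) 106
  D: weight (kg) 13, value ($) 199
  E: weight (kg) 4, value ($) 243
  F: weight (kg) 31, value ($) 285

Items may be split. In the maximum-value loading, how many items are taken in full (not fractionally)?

4

Sort by value per unit weight and fill in that order.
Ratios (sorted): E 60.75, B 16.64, D 15.31, C 11.78, F 9.19, A 8.48
take E (4 @ 243); take B (14 @ 233); take D (13 @ 199); take C (9 @ 106); take 19/31 of F → 174.68. Capacity used 59/59.
4 item(s) taken whole; one partial (take 19/31 of F).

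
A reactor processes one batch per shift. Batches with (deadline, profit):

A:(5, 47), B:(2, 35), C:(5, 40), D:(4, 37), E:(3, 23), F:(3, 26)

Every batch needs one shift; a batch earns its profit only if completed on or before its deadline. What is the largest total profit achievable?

Take jobs in profit order; each goes to the latest open slot no later than its deadline.
By profit: A(d5,47), C(d5,40), D(d4,37), B(d2,35), F(d3,26), E(d3,23)
A→slot 5; C→slot 4; D→slot 3; B→slot 2; F→slot 1; E skipped.
Profit = 26 + 35 + 37 + 40 + 47 = 185

185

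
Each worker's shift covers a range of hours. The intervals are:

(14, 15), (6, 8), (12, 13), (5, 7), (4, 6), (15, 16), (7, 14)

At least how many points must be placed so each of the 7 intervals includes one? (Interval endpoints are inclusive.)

3

By right end: [4,6]  [5,7]  [6,8]  [12,13]  [7,14]  [14,15]  [15,16]
[4,6] uncovered → point at 6; [12,13] uncovered → point at 13; [14,15] uncovered → point at 15.
Points: 6, 13, 15 (3 total).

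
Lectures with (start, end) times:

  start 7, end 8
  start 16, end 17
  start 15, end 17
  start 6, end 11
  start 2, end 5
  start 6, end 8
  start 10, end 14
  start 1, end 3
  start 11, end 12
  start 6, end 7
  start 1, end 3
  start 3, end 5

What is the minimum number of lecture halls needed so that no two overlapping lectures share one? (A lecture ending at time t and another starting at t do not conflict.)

3

Events (time:±→running): 1:+→1 1:+→2 2:+→3 … peak 3.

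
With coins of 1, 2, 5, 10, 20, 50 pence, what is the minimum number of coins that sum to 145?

5

145 − 2×50→45 − 2×20→5 − 1×5→0
Total coins = 2 + 2 + 1 = 5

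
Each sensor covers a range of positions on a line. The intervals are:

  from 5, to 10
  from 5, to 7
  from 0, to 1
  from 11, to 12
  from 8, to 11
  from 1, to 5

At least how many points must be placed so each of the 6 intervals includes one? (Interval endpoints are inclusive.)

3

Sorted: [0,1] [1,5] [5,7] [5,10] [8,11] [11,12]
{[0,1],[1,5]} hit by 1; {[5,7],[5,10]} hit by 7; {[8,11],[11,12]} hit by 11.
Points: 1, 7, 11 (3 total).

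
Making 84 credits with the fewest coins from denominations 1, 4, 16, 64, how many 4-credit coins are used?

Greedy: take as many of the largest coin as possible, then repeat with the remainder.
84 = 1×64 + 1×16 + 1×4
Count of 4: 1

1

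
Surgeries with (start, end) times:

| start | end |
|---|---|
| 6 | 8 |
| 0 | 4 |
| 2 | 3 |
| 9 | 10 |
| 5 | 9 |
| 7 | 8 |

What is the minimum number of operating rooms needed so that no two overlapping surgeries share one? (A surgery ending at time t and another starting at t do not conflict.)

3

Count concurrent intervals with a sweep; the peak is the room count.
Events (time:±→running): 0:+→1 2:+→2 3:-→1 4:-→0 5:+→1 6:+→2 7:+→3 … peak 3.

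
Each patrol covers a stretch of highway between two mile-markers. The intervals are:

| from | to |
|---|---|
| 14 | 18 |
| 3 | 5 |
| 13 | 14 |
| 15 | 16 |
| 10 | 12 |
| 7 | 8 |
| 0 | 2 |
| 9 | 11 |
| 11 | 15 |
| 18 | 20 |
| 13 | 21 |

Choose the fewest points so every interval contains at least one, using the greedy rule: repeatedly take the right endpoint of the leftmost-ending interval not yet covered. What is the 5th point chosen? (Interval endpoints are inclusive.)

By right end: [0,2]  [3,5]  [7,8]  [9,11]  [10,12]  [13,14]  [11,15]  [15,16]  [14,18]  [18,20]  [13,21]
[0,2] uncovered → point at 2; [3,5] uncovered → point at 5; [7,8] uncovered → point at 8; [9,11] uncovered → point at 11; [13,14] uncovered → point at 14; [15,16] uncovered → point at 16; [18,20] uncovered → point at 20.
Points: 2, 5, 8, 11, 14, 16, 20 (7 total).

14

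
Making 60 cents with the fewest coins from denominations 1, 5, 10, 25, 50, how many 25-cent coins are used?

Use the largest denomination that fits, subtract, and repeat.
60 − 1×50→10 − 1×10→0
Count of 25: 0

0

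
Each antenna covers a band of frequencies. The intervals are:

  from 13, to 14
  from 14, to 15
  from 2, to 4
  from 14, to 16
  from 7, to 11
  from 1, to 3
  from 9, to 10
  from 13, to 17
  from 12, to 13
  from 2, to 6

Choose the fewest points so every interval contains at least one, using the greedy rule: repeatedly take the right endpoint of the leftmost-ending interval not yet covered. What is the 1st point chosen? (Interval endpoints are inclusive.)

3

Process intervals by earliest right end; each time one isn't hit yet, stab at its right endpoint.
By right end: [1,3]  [2,4]  [2,6]  [9,10]  [7,11]  [12,13]  [13,14]  [14,15]  [14,16]  [13,17]
[1,3] uncovered → point at 3; [9,10] uncovered → point at 10; [12,13] uncovered → point at 13; [14,15] uncovered → point at 15.
Points: 3, 10, 13, 15 (4 total).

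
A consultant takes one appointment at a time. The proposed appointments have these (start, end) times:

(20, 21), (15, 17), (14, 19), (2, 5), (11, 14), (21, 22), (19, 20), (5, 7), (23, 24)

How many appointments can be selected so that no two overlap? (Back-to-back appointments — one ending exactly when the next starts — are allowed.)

8

Sort by end time and greedily take each interval whose start is ≥ the last chosen end.
By end time: (2,5), (5,7), (11,14), (15,17), (14,19), (19,20), (20,21), (21,22), (23,24).
Pick (2,5); next start ≥ 5 → (5,7); next start ≥ 7 → (11,14); next start ≥ 14 → (15,17); next start ≥ 17 → (19,20); next start ≥ 20 → (20,21); next start ≥ 21 → (21,22); next start ≥ 22 → (23,24).
Selected 8 appointments.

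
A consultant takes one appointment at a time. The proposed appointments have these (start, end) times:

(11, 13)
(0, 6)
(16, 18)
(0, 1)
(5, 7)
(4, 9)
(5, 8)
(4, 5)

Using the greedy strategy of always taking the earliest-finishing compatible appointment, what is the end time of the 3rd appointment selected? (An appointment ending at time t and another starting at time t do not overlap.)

Order by finish time; keep every interval that doesn't clash with the previous kept one.
Sorted by end: (0,1)  (4,5)  (0,6)  (5,7)  (5,8)  (4,9)  (11,13)  (16,18)
take (0,1); take (4,5); take (5,7); take (11,13); take (16,18).
Selected: (0,1) (4,5) (5,7) (11,13) (16,18)

7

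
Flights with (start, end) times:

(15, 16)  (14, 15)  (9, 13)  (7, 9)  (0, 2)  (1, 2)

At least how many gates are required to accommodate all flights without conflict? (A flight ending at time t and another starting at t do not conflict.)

2

Events (time:±→running): 0:+→1 1:+→2 … peak 2.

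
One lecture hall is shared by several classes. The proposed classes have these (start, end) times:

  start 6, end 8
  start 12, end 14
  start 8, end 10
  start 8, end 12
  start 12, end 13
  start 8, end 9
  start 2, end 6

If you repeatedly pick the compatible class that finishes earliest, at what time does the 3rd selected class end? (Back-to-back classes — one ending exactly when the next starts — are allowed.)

Greedy by earliest finish: after sorting by end time, pick each interval compatible with the last pick.
By end time: (2,6), (6,8), (8,9), (8,10), (8,12), (12,13), (12,14).
Pick (2,6); next start ≥ 6 → (6,8); next start ≥ 8 → (8,9); next start ≥ 9 → (12,13).
Selected: (2,6) (6,8) (8,9) (12,13)

9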